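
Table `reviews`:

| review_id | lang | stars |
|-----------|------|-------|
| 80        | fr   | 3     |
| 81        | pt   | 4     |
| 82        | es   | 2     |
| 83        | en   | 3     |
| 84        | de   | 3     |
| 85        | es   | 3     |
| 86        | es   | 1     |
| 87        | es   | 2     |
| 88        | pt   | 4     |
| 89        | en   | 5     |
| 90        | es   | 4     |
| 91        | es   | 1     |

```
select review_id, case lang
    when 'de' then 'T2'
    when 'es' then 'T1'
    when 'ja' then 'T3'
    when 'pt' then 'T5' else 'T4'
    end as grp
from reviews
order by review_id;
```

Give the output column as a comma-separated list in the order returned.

T4, T5, T1, T4, T2, T1, T1, T1, T5, T4, T1, T1

review_id=80: ELSE → T4
review_id=81: lang='pt' → T5
review_id=82: lang='es' → T1
review_id=83: ELSE → T4
review_id=84: lang='de' → T2
review_id=85: lang='es' → T1
review_id=86: lang='es' → T1
review_id=87: lang='es' → T1
review_id=88: lang='pt' → T5
review_id=89: ELSE → T4
review_id=90: lang='es' → T1
review_id=91: lang='es' → T1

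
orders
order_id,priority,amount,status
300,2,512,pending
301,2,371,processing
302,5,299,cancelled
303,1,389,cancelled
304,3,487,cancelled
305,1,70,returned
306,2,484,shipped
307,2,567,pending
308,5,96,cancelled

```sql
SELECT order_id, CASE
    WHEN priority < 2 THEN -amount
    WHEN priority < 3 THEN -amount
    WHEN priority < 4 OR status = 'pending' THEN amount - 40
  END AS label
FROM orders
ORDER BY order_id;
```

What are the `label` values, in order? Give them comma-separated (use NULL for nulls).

order_id=300: priority < 3 → -512
order_id=301: priority < 3 → -371
order_id=302: (no match → NULL) → NULL
order_id=303: priority < 2 → -389
order_id=304: priority < 4 OR status = 'pending' → 447
order_id=305: priority < 2 → -70
order_id=306: priority < 3 → -484
order_id=307: priority < 3 → -567
order_id=308: (no match → NULL) → NULL

-512, -371, NULL, -389, 447, -70, -484, -567, NULL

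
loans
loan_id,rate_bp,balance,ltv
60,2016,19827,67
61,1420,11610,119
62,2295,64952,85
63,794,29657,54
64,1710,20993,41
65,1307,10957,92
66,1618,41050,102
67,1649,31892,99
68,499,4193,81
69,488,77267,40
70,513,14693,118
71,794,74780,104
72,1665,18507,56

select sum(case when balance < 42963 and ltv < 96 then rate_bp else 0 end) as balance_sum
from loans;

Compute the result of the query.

7991

loan_id=60: ✓ → 2016
loan_id=61: ✗
loan_id=62: ✗
loan_id=63: ✓ → 794
loan_id=64: ✓ → 1710
loan_id=65: ✓ → 1307
loan_id=66: ✗
loan_id=67: ✗
loan_id=68: ✓ → 499
loan_id=69: ✗
loan_id=70: ✗
loan_id=71: ✗
loan_id=72: ✓ → 1665
balance_sum = 2016 + 794 + 1710 + 1307 + 499 + 1665 = 7991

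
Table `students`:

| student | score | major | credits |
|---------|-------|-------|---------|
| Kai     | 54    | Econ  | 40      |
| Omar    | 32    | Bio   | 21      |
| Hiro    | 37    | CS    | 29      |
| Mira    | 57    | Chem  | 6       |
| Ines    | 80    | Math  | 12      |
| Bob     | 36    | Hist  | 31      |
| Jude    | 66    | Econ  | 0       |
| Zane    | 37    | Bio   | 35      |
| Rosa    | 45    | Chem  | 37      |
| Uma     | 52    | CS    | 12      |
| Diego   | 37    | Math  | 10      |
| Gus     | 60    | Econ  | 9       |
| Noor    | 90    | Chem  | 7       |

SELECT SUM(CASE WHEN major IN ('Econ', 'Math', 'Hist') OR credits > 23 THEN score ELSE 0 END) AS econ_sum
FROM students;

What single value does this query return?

student=Kai: ✓ → 54
student=Omar: ✗
student=Hiro: ✓ → 37
student=Mira: ✗
student=Ines: ✓ → 80
student=Bob: ✓ → 36
student=Jude: ✓ → 66
student=Zane: ✓ → 37
student=Rosa: ✓ → 45
student=Uma: ✗
student=Diego: ✓ → 37
student=Gus: ✓ → 60
student=Noor: ✗
econ_sum = 54 + 37 + 80 + 36 + 66 + 37 + 45 + 37 + 60 = 452

452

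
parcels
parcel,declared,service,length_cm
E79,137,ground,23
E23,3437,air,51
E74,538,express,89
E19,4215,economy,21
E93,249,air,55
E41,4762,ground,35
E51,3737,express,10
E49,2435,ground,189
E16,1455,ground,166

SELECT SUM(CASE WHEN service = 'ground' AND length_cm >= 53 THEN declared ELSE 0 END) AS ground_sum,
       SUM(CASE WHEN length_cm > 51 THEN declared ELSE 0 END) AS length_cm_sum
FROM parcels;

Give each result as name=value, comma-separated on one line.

[ground_sum: service = 'ground' AND length_cm >= 53]
parcel=E79: ✗
parcel=E23: ✗
parcel=E74: ✗
parcel=E19: ✗
parcel=E93: ✗
parcel=E41: ✗
parcel=E51: ✗
parcel=E49: ✓ → 2435
parcel=E16: ✓ → 1455
ground_sum = 2435 + 1455 = 3890
—
[length_cm_sum: length_cm > 51]
parcel=E79: ✗
parcel=E23: ✗
parcel=E74: ✓ → 538
parcel=E19: ✗
parcel=E93: ✓ → 249
parcel=E41: ✗
parcel=E51: ✗
parcel=E49: ✓ → 2435
parcel=E16: ✓ → 1455
length_cm_sum = 538 + 249 + 2435 + 1455 = 4677

ground_sum=3890, length_cm_sum=4677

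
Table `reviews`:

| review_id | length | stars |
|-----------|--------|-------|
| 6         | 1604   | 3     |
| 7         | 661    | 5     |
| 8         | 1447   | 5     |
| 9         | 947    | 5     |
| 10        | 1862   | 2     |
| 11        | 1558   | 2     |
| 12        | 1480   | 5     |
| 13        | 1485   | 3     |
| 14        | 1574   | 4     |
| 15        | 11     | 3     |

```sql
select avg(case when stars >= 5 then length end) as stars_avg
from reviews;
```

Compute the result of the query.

review_id=6: ✗
review_id=7: ✓ → 661
review_id=8: ✓ → 1447
review_id=9: ✓ → 947
review_id=10: ✗
review_id=11: ✗
review_id=12: ✓ → 1480
review_id=13: ✗
review_id=14: ✗
review_id=15: ✗
stars_avg = (661 + 1447 + 947 + 1480) / 4 = 1133.75

1133.75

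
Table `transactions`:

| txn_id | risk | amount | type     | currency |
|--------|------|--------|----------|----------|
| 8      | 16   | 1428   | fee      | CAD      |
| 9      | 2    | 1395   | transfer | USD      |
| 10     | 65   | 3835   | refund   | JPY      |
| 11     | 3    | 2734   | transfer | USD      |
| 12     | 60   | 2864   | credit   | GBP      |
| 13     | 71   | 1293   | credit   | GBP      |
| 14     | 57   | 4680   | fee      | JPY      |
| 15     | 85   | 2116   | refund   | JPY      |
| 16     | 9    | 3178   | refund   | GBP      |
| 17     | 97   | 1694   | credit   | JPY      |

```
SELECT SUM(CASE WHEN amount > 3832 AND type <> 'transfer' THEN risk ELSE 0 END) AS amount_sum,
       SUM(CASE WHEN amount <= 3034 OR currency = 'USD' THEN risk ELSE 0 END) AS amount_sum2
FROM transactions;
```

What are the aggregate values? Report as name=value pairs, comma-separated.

amount_sum=122, amount_sum2=334

[amount_sum: amount > 3832 AND type <> 'transfer']
txn_id=8: ✗
txn_id=9: ✗
txn_id=10: ✓ → 65
txn_id=11: ✗
txn_id=12: ✗
txn_id=13: ✗
txn_id=14: ✓ → 57
txn_id=15: ✗
txn_id=16: ✗
txn_id=17: ✗
amount_sum = 65 + 57 = 122
—
[amount_sum2: amount <= 3034 OR currency = 'USD']
txn_id=8: ✓ → 16
txn_id=9: ✓ → 2
txn_id=10: ✗
txn_id=11: ✓ → 3
txn_id=12: ✓ → 60
txn_id=13: ✓ → 71
txn_id=14: ✗
txn_id=15: ✓ → 85
txn_id=16: ✗
txn_id=17: ✓ → 97
amount_sum2 = 16 + 2 + 3 + 60 + 71 + 85 + 97 = 334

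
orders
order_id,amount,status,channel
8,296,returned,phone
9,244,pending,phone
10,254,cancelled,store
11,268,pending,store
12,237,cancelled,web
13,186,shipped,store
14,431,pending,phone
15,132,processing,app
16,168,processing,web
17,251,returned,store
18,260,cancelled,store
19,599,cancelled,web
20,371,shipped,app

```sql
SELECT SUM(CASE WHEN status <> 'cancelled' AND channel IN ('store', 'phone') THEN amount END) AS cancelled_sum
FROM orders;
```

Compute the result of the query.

order_id=8: ✓ → 296
order_id=9: ✓ → 244
order_id=10: ✗
order_id=11: ✓ → 268
order_id=12: ✗
order_id=13: ✓ → 186
order_id=14: ✓ → 431
order_id=15: ✗
order_id=16: ✗
order_id=17: ✓ → 251
order_id=18: ✗
order_id=19: ✗
order_id=20: ✗
cancelled_sum = 296 + 244 + 268 + 186 + 431 + 251 = 1676

1676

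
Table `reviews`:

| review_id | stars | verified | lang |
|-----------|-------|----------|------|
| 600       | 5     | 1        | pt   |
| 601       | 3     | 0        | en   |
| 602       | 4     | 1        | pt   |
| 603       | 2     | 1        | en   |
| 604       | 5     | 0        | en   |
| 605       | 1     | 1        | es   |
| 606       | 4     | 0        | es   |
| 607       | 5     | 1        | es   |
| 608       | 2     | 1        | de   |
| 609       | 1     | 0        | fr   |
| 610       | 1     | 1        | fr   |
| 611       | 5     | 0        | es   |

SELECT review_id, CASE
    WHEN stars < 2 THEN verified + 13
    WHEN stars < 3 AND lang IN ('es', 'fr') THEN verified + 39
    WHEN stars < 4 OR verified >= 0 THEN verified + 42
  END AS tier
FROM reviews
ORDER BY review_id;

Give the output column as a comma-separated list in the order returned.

43, 42, 43, 43, 42, 14, 42, 43, 43, 13, 14, 42

review_id=600: stars < 4 OR verified >= 0 → 43
review_id=601: stars < 4 OR verified >= 0 → 42
review_id=602: stars < 4 OR verified >= 0 → 43
review_id=603: stars < 4 OR verified >= 0 → 43
review_id=604: stars < 4 OR verified >= 0 → 42
review_id=605: stars < 2 → 14
review_id=606: stars < 4 OR verified >= 0 → 42
review_id=607: stars < 4 OR verified >= 0 → 43
review_id=608: stars < 4 OR verified >= 0 → 43
review_id=609: stars < 2 → 13
review_id=610: stars < 2 → 14
review_id=611: stars < 4 OR verified >= 0 → 42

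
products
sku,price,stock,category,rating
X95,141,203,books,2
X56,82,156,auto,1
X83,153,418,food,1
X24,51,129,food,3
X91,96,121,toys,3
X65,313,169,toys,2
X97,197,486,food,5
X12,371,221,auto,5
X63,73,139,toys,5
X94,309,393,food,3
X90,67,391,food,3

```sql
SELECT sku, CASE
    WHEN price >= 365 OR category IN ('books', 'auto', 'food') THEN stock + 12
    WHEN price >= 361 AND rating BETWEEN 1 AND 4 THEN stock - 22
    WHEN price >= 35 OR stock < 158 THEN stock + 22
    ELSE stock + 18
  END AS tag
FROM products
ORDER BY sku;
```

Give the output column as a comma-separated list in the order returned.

233, 141, 168, 161, 191, 430, 403, 143, 405, 215, 498

sku=X12: price >= 365 OR category IN ('books', 'auto', 'food') → 233
sku=X24: price >= 365 OR category IN ('books', 'auto', 'food') → 141
sku=X56: price >= 365 OR category IN ('books', 'auto', 'food') → 168
sku=X63: price >= 35 OR stock < 158 → 161
sku=X65: price >= 35 OR stock < 158 → 191
sku=X83: price >= 365 OR category IN ('books', 'auto', 'food') → 430
sku=X90: price >= 365 OR category IN ('books', 'auto', 'food') → 403
sku=X91: price >= 35 OR stock < 158 → 143
sku=X94: price >= 365 OR category IN ('books', 'auto', 'food') → 405
sku=X95: price >= 365 OR category IN ('books', 'auto', 'food') → 215
sku=X97: price >= 365 OR category IN ('books', 'auto', 'food') → 498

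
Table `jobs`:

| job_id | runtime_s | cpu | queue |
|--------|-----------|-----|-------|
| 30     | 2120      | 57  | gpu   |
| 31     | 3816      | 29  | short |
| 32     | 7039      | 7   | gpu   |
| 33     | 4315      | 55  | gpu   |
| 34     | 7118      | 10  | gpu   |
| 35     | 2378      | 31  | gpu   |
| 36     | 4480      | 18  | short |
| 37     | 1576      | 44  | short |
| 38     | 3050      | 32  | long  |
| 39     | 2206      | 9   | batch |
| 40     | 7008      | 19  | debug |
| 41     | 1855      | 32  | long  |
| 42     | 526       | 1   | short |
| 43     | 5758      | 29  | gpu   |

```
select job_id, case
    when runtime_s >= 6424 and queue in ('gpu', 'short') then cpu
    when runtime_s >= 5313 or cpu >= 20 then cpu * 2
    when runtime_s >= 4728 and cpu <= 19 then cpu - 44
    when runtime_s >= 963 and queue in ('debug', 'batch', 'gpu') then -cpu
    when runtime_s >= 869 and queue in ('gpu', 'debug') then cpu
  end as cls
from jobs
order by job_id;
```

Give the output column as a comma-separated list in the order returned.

114, 58, 7, 110, 10, 62, NULL, 88, 64, -9, 38, 64, NULL, 58

job_id=30: runtime_s >= 5313 or cpu >= 20 → 114
job_id=31: runtime_s >= 5313 or cpu >= 20 → 58
job_id=32: runtime_s >= 6424 and queue in ('gpu', 'short') → 7
job_id=33: runtime_s >= 5313 or cpu >= 20 → 110
job_id=34: runtime_s >= 6424 and queue in ('gpu', 'short') → 10
job_id=35: runtime_s >= 5313 or cpu >= 20 → 62
job_id=36: (no match → NULL) → NULL
job_id=37: runtime_s >= 5313 or cpu >= 20 → 88
job_id=38: runtime_s >= 5313 or cpu >= 20 → 64
job_id=39: runtime_s >= 963 and queue in ('debug', 'batch', 'gpu') → -9
job_id=40: runtime_s >= 5313 or cpu >= 20 → 38
job_id=41: runtime_s >= 5313 or cpu >= 20 → 64
job_id=42: (no match → NULL) → NULL
job_id=43: runtime_s >= 5313 or cpu >= 20 → 58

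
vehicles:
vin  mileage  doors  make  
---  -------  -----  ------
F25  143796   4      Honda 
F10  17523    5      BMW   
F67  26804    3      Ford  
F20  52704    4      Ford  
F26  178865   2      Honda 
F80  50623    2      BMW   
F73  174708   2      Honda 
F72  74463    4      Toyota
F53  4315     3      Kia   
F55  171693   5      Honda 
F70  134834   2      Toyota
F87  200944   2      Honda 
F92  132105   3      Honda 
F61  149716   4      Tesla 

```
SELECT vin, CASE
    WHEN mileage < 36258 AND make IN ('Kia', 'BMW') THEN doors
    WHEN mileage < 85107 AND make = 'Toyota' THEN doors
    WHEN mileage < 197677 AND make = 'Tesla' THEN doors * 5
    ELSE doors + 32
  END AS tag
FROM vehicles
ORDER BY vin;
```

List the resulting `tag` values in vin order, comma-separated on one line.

vin=F10: mileage < 36258 AND make IN ('Kia', 'BMW') → 5
vin=F20: ELSE → 36
vin=F25: ELSE → 36
vin=F26: ELSE → 34
vin=F53: mileage < 36258 AND make IN ('Kia', 'BMW') → 3
vin=F55: ELSE → 37
vin=F61: mileage < 197677 AND make = 'Tesla' → 20
vin=F67: ELSE → 35
vin=F70: ELSE → 34
vin=F72: mileage < 85107 AND make = 'Toyota' → 4
vin=F73: ELSE → 34
vin=F80: ELSE → 34
vin=F87: ELSE → 34
vin=F92: ELSE → 35

5, 36, 36, 34, 3, 37, 20, 35, 34, 4, 34, 34, 34, 35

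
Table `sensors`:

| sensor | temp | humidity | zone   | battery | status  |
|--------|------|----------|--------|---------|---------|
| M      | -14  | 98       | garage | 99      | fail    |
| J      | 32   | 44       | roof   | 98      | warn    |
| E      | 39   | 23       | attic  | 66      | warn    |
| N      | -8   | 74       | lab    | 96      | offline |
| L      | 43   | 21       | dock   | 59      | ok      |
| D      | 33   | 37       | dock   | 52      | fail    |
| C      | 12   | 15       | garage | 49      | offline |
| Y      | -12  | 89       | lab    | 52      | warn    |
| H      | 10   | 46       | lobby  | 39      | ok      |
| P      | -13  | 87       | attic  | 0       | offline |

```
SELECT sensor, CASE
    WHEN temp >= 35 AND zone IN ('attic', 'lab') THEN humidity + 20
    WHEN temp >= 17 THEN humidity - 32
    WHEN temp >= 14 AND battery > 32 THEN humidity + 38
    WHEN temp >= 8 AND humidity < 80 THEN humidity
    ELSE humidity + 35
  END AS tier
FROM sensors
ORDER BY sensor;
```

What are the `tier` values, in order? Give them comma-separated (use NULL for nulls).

sensor=C: temp >= 8 AND humidity < 80 → 15
sensor=D: temp >= 17 → 5
sensor=E: temp >= 35 AND zone IN ('attic', 'lab') → 43
sensor=H: temp >= 8 AND humidity < 80 → 46
sensor=J: temp >= 17 → 12
sensor=L: temp >= 17 → -11
sensor=M: ELSE → 133
sensor=N: ELSE → 109
sensor=P: ELSE → 122
sensor=Y: ELSE → 124

15, 5, 43, 46, 12, -11, 133, 109, 122, 124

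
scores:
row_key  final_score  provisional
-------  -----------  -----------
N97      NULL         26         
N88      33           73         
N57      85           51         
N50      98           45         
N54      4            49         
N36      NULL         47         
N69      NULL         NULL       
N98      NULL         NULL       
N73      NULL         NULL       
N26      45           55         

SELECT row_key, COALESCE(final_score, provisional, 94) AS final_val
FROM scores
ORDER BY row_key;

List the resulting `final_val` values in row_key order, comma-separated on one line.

45, 47, 98, 4, 85, 94, 94, 33, 26, 94

row_key=N26: final_score=45 → 45
row_key=N36: final_score=NULL, provisional=47 → 47
row_key=N50: final_score=98 → 98
row_key=N54: final_score=4 → 4
row_key=N57: final_score=85 → 85
row_key=N69: final_score=NULL, provisional=NULL, → literal 94 → 94
row_key=N73: final_score=NULL, provisional=NULL, → literal 94 → 94
row_key=N88: final_score=33 → 33
row_key=N97: final_score=NULL, provisional=26 → 26
row_key=N98: final_score=NULL, provisional=NULL, → literal 94 → 94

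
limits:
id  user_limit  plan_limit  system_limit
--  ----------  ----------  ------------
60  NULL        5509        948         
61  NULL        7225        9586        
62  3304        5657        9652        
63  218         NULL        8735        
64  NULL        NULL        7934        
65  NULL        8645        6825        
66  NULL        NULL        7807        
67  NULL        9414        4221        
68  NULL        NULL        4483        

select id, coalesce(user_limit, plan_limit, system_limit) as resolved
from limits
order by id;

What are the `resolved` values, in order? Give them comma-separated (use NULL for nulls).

5509, 7225, 3304, 218, 7934, 8645, 7807, 9414, 4483

id=60: user_limit=NULL, plan_limit=5509 → 5509
id=61: user_limit=NULL, plan_limit=7225 → 7225
id=62: user_limit=3304 → 3304
id=63: user_limit=218 → 218
id=64: user_limit=NULL, plan_limit=NULL, system_limit=7934 → 7934
id=65: user_limit=NULL, plan_limit=8645 → 8645
id=66: user_limit=NULL, plan_limit=NULL, system_limit=7807 → 7807
id=67: user_limit=NULL, plan_limit=9414 → 9414
id=68: user_limit=NULL, plan_limit=NULL, system_limit=4483 → 4483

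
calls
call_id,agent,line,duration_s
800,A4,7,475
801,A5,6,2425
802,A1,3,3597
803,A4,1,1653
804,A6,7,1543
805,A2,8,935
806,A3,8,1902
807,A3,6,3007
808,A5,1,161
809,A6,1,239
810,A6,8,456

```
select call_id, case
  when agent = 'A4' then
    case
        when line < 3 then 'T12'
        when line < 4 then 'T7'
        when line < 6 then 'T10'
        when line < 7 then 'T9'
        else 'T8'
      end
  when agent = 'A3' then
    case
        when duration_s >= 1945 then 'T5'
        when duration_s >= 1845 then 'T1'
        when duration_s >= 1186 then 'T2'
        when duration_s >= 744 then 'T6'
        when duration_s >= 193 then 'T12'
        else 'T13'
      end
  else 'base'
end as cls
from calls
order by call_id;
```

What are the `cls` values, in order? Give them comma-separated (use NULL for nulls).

T8, base, base, T12, base, base, T1, T5, base, base, base

call_id=800: agent='A4' → inner[ELSE] → T8
call_id=801: agent='A5' → outer ELSE → base
call_id=802: agent='A1' → outer ELSE → base
call_id=803: agent='A4' → inner[line < 3] → T12
call_id=804: agent='A6' → outer ELSE → base
call_id=805: agent='A2' → outer ELSE → base
call_id=806: agent='A3' → inner[duration_s >= 1845] → T1
call_id=807: agent='A3' → inner[duration_s >= 1945] → T5
call_id=808: agent='A5' → outer ELSE → base
call_id=809: agent='A6' → outer ELSE → base
call_id=810: agent='A6' → outer ELSE → base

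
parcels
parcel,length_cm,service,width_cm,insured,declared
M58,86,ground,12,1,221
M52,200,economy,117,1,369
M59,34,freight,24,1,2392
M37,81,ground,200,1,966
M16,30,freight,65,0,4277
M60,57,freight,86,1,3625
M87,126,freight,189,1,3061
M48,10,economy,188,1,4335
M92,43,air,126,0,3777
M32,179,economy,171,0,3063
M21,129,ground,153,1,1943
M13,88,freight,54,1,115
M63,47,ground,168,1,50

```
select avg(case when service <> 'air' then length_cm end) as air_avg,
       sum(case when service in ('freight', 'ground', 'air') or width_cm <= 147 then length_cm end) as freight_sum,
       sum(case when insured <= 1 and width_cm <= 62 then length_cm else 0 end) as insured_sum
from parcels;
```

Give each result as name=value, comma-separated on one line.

air_avg=88.9166666667, freight_sum=921, insured_sum=208

[air_avg: service <> 'air']
parcel=M58: ✓ → 86
parcel=M52: ✓ → 200
parcel=M59: ✓ → 34
parcel=M37: ✓ → 81
parcel=M16: ✓ → 30
parcel=M60: ✓ → 57
parcel=M87: ✓ → 126
parcel=M48: ✓ → 10
parcel=M92: ✗
parcel=M32: ✓ → 179
parcel=M21: ✓ → 129
parcel=M13: ✓ → 88
parcel=M63: ✓ → 47
air_avg = (86 + 200 + 34 + 81 + 30 + 57 + 126 + 10 + 179 + 129 + 88 + 47) / 12 = 88.9166666667
—
[freight_sum: service in ('freight', 'ground', 'air') or width_cm <= 147]
parcel=M58: ✓ → 86
parcel=M52: ✓ → 200
parcel=M59: ✓ → 34
parcel=M37: ✓ → 81
parcel=M16: ✓ → 30
parcel=M60: ✓ → 57
parcel=M87: ✓ → 126
parcel=M48: ✗
parcel=M92: ✓ → 43
parcel=M32: ✗
parcel=M21: ✓ → 129
parcel=M13: ✓ → 88
parcel=M63: ✓ → 47
freight_sum = 86 + 200 + 34 + 81 + 30 + 57 + 126 + 43 + 129 + 88 + 47 = 921
—
[insured_sum: insured <= 1 and width_cm <= 62]
parcel=M58: ✓ → 86
parcel=M52: ✗
parcel=M59: ✓ → 34
parcel=M37: ✗
parcel=M16: ✗
parcel=M60: ✗
parcel=M87: ✗
parcel=M48: ✗
parcel=M92: ✗
parcel=M32: ✗
parcel=M21: ✗
parcel=M13: ✓ → 88
parcel=M63: ✗
insured_sum = 86 + 34 + 88 = 208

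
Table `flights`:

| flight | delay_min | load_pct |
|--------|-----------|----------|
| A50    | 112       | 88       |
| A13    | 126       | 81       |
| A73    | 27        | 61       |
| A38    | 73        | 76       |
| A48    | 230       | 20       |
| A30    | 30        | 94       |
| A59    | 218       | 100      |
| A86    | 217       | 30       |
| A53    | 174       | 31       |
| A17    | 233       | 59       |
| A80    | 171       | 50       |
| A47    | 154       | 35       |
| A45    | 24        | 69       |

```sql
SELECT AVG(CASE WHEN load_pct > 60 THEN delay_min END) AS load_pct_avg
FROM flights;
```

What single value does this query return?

flight=A50: ✓ → 112
flight=A13: ✓ → 126
flight=A73: ✓ → 27
flight=A38: ✓ → 73
flight=A48: ✗
flight=A30: ✓ → 30
flight=A59: ✓ → 218
flight=A86: ✗
flight=A53: ✗
flight=A17: ✗
flight=A80: ✗
flight=A47: ✗
flight=A45: ✓ → 24
load_pct_avg = (112 + 126 + 27 + 73 + 30 + 218 + 24) / 7 = 87.1428571429

87.1428571429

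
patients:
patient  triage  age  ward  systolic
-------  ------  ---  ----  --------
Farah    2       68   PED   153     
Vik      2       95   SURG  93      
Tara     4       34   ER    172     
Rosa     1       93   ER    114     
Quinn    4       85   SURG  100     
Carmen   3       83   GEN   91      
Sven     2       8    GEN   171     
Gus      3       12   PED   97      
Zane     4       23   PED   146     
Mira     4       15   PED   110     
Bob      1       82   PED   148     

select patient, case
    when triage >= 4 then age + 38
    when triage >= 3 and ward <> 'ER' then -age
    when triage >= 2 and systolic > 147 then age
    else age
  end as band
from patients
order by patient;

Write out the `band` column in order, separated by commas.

patient=Bob: ELSE → 82
patient=Carmen: triage >= 3 and ward <> 'ER' → -83
patient=Farah: triage >= 2 and systolic > 147 → 68
patient=Gus: triage >= 3 and ward <> 'ER' → -12
patient=Mira: triage >= 4 → 53
patient=Quinn: triage >= 4 → 123
patient=Rosa: ELSE → 93
patient=Sven: triage >= 2 and systolic > 147 → 8
patient=Tara: triage >= 4 → 72
patient=Vik: ELSE → 95
patient=Zane: triage >= 4 → 61

82, -83, 68, -12, 53, 123, 93, 8, 72, 95, 61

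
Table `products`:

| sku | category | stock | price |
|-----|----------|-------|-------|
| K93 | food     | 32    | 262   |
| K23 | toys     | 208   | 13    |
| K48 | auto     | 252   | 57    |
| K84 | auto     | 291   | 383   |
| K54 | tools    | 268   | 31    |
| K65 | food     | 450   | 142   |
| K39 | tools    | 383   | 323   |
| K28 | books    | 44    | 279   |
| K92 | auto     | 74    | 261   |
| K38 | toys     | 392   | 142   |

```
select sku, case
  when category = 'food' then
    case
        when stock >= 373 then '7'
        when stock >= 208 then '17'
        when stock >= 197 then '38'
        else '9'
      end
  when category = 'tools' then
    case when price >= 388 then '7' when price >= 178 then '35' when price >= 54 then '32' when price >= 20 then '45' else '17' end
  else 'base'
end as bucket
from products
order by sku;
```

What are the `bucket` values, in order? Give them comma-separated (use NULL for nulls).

base, base, base, 35, base, 45, 7, base, base, 9

sku=K23: category='toys' → outer ELSE → base
sku=K28: category='books' → outer ELSE → base
sku=K38: category='toys' → outer ELSE → base
sku=K39: category='tools' → inner[price >= 178] → 35
sku=K48: category='auto' → outer ELSE → base
sku=K54: category='tools' → inner[price >= 20] → 45
sku=K65: category='food' → inner[stock >= 373] → 7
sku=K84: category='auto' → outer ELSE → base
sku=K92: category='auto' → outer ELSE → base
sku=K93: category='food' → inner[ELSE] → 9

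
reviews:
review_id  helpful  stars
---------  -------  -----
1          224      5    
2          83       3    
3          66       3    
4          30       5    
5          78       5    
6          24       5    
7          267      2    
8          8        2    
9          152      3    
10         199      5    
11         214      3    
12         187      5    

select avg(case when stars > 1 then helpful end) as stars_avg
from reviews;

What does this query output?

review_id=1: ✓ → 224
review_id=2: ✓ → 83
review_id=3: ✓ → 66
review_id=4: ✓ → 30
review_id=5: ✓ → 78
review_id=6: ✓ → 24
review_id=7: ✓ → 267
review_id=8: ✓ → 8
review_id=9: ✓ → 152
review_id=10: ✓ → 199
review_id=11: ✓ → 214
review_id=12: ✓ → 187
stars_avg = (224 + 83 + 66 + 30 + 78 + 24 + 267 + 8 + 152 + 199 + 214 + 187) / 12 = 127.6666666667

127.6666666667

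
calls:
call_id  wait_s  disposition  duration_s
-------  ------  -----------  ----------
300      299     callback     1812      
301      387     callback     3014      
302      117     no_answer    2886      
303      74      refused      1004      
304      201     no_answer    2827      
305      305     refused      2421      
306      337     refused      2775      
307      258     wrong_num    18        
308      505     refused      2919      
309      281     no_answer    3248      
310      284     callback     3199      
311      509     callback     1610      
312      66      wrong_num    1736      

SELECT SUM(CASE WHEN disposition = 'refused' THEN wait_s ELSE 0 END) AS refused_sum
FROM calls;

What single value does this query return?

call_id=300: ✗
call_id=301: ✗
call_id=302: ✗
call_id=303: ✓ → 74
call_id=304: ✗
call_id=305: ✓ → 305
call_id=306: ✓ → 337
call_id=307: ✗
call_id=308: ✓ → 505
call_id=309: ✗
call_id=310: ✗
call_id=311: ✗
call_id=312: ✗
refused_sum = 74 + 305 + 337 + 505 = 1221

1221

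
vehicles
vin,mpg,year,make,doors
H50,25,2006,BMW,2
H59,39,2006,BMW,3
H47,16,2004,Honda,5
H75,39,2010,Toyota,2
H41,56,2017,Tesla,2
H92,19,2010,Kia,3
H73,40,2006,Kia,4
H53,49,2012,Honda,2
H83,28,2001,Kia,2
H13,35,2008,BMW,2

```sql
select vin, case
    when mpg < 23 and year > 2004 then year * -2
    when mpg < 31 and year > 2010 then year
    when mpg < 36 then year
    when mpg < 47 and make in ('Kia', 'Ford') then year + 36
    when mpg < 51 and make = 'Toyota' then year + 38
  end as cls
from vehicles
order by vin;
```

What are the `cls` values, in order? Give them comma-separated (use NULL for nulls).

2008, NULL, 2004, 2006, NULL, NULL, 2042, 2048, 2001, -4020

vin=H13: mpg < 36 → 2008
vin=H41: (no match → NULL) → NULL
vin=H47: mpg < 36 → 2004
vin=H50: mpg < 36 → 2006
vin=H53: (no match → NULL) → NULL
vin=H59: (no match → NULL) → NULL
vin=H73: mpg < 47 and make in ('Kia', 'Ford') → 2042
vin=H75: mpg < 51 and make = 'Toyota' → 2048
vin=H83: mpg < 36 → 2001
vin=H92: mpg < 23 and year > 2004 → -4020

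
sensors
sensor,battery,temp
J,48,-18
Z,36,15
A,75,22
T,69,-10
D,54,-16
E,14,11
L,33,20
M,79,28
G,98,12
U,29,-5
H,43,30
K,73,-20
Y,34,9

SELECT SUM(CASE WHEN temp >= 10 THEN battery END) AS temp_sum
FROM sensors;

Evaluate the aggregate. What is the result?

sensor=J: ✗
sensor=Z: ✓ → 36
sensor=A: ✓ → 75
sensor=T: ✗
sensor=D: ✗
sensor=E: ✓ → 14
sensor=L: ✓ → 33
sensor=M: ✓ → 79
sensor=G: ✓ → 98
sensor=U: ✗
sensor=H: ✓ → 43
sensor=K: ✗
sensor=Y: ✗
temp_sum = 36 + 75 + 14 + 33 + 79 + 98 + 43 = 378

378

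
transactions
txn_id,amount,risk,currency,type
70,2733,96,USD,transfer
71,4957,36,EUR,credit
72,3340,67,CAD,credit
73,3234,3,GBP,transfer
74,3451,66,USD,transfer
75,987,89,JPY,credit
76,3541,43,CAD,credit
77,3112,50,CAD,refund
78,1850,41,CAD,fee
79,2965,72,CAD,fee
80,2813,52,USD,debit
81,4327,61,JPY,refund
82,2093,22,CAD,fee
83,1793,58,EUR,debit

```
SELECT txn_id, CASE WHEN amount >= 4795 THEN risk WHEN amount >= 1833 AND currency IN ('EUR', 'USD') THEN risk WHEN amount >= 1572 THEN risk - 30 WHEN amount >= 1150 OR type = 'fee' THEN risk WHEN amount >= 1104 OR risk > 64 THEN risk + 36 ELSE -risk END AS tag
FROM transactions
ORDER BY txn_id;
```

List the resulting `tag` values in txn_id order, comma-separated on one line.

96, 36, 37, -27, 66, 125, 13, 20, 11, 42, 52, 31, -8, 28

txn_id=70: amount >= 1833 AND currency IN ('EUR', 'USD') → 96
txn_id=71: amount >= 4795 → 36
txn_id=72: amount >= 1572 → 37
txn_id=73: amount >= 1572 → -27
txn_id=74: amount >= 1833 AND currency IN ('EUR', 'USD') → 66
txn_id=75: amount >= 1104 OR risk > 64 → 125
txn_id=76: amount >= 1572 → 13
txn_id=77: amount >= 1572 → 20
txn_id=78: amount >= 1572 → 11
txn_id=79: amount >= 1572 → 42
txn_id=80: amount >= 1833 AND currency IN ('EUR', 'USD') → 52
txn_id=81: amount >= 1572 → 31
txn_id=82: amount >= 1572 → -8
txn_id=83: amount >= 1572 → 28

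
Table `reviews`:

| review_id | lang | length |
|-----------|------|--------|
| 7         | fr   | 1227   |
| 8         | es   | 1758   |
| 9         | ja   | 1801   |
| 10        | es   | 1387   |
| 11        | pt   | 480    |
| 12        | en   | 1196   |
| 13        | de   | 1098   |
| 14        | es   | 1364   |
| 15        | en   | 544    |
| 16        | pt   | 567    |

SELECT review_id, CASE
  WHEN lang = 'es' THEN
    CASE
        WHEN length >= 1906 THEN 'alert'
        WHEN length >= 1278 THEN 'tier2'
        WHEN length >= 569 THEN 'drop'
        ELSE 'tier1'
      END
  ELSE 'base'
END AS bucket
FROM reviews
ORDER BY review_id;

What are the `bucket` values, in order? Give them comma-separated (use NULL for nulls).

base, tier2, base, tier2, base, base, base, tier2, base, base

review_id=7: lang='fr' → outer ELSE → base
review_id=8: lang='es' → inner[length >= 1278] → tier2
review_id=9: lang='ja' → outer ELSE → base
review_id=10: lang='es' → inner[length >= 1278] → tier2
review_id=11: lang='pt' → outer ELSE → base
review_id=12: lang='en' → outer ELSE → base
review_id=13: lang='de' → outer ELSE → base
review_id=14: lang='es' → inner[length >= 1278] → tier2
review_id=15: lang='en' → outer ELSE → base
review_id=16: lang='pt' → outer ELSE → base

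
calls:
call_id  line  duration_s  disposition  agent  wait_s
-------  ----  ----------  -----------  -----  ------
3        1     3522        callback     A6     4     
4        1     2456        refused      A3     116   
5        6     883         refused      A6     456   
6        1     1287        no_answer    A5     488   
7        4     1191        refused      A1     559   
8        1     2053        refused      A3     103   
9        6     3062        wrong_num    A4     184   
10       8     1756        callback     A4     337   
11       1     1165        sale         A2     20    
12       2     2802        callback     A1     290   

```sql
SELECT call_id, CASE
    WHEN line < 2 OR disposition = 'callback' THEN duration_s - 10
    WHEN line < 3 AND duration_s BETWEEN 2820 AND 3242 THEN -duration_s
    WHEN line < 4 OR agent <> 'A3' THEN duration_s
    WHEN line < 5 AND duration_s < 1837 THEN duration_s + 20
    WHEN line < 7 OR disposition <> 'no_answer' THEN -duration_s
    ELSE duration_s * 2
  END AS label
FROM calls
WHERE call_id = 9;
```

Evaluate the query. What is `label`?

call_id = 9: line=6, duration_s=3062, disposition=wrong_num, agent=A4, wait_s=184.
line < 2 OR disposition = 'callback' → false
line < 3 AND duration_s BETWEEN 2820 AND 3242 → false
line < 4 OR agent <> 'A3' → true → 3062

3062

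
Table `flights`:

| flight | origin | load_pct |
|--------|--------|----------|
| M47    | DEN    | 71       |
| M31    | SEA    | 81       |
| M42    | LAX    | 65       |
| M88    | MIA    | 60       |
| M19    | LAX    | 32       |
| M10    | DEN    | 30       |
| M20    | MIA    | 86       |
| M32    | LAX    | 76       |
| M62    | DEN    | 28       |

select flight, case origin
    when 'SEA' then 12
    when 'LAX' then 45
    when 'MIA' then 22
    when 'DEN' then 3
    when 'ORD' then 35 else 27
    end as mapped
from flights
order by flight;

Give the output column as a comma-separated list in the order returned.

flight=M10: origin='DEN' → 3
flight=M19: origin='LAX' → 45
flight=M20: origin='MIA' → 22
flight=M31: origin='SEA' → 12
flight=M32: origin='LAX' → 45
flight=M42: origin='LAX' → 45
flight=M47: origin='DEN' → 3
flight=M62: origin='DEN' → 3
flight=M88: origin='MIA' → 22

3, 45, 22, 12, 45, 45, 3, 3, 22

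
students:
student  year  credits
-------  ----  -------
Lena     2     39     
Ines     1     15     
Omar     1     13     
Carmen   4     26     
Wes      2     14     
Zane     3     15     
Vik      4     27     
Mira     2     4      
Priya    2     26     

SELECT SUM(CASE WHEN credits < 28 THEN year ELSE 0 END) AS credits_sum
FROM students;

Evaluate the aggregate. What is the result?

19

student=Lena: ✗
student=Ines: ✓ → 1
student=Omar: ✓ → 1
student=Carmen: ✓ → 4
student=Wes: ✓ → 2
student=Zane: ✓ → 3
student=Vik: ✓ → 4
student=Mira: ✓ → 2
student=Priya: ✓ → 2
credits_sum = 1 + 1 + 4 + 2 + 3 + 4 + 2 + 2 = 19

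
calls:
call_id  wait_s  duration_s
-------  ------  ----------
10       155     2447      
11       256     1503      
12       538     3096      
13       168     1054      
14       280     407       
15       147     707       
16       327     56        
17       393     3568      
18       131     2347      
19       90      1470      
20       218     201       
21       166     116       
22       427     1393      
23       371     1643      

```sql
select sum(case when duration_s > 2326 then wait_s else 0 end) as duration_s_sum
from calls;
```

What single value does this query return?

call_id=10: ✓ → 155
call_id=11: ✗
call_id=12: ✓ → 538
call_id=13: ✗
call_id=14: ✗
call_id=15: ✗
call_id=16: ✗
call_id=17: ✓ → 393
call_id=18: ✓ → 131
call_id=19: ✗
call_id=20: ✗
call_id=21: ✗
call_id=22: ✗
call_id=23: ✗
duration_s_sum = 155 + 538 + 393 + 131 = 1217

1217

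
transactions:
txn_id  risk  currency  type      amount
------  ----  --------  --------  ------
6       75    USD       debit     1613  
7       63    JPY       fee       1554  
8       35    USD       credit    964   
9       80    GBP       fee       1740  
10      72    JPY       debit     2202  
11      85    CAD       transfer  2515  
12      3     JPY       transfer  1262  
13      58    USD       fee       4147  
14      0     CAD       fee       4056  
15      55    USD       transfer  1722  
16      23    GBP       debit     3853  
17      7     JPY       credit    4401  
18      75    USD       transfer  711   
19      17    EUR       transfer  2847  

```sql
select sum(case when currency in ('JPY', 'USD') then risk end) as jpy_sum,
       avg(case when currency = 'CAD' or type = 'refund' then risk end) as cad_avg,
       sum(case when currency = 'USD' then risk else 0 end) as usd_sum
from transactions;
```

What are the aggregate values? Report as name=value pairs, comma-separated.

jpy_sum=443, cad_avg=42.5, usd_sum=298

[jpy_sum: currency in ('JPY', 'USD')]
txn_id=6: ✓ → 75
txn_id=7: ✓ → 63
txn_id=8: ✓ → 35
txn_id=9: ✗
txn_id=10: ✓ → 72
txn_id=11: ✗
txn_id=12: ✓ → 3
txn_id=13: ✓ → 58
txn_id=14: ✗
txn_id=15: ✓ → 55
txn_id=16: ✗
txn_id=17: ✓ → 7
txn_id=18: ✓ → 75
txn_id=19: ✗
jpy_sum = 75 + 63 + 35 + 72 + 3 + 58 + 55 + 7 + 75 = 443
—
[cad_avg: currency = 'CAD' or type = 'refund']
txn_id=6: ✗
txn_id=7: ✗
txn_id=8: ✗
txn_id=9: ✗
txn_id=10: ✗
txn_id=11: ✓ → 85
txn_id=12: ✗
txn_id=13: ✗
txn_id=14: ✓ → 0
txn_id=15: ✗
txn_id=16: ✗
txn_id=17: ✗
txn_id=18: ✗
txn_id=19: ✗
cad_avg = (85 + 0) / 2 = 42.5
—
[usd_sum: currency = 'USD']
txn_id=6: ✓ → 75
txn_id=7: ✗
txn_id=8: ✓ → 35
txn_id=9: ✗
txn_id=10: ✗
txn_id=11: ✗
txn_id=12: ✗
txn_id=13: ✓ → 58
txn_id=14: ✗
txn_id=15: ✓ → 55
txn_id=16: ✗
txn_id=17: ✗
txn_id=18: ✓ → 75
txn_id=19: ✗
usd_sum = 75 + 35 + 58 + 55 + 75 = 298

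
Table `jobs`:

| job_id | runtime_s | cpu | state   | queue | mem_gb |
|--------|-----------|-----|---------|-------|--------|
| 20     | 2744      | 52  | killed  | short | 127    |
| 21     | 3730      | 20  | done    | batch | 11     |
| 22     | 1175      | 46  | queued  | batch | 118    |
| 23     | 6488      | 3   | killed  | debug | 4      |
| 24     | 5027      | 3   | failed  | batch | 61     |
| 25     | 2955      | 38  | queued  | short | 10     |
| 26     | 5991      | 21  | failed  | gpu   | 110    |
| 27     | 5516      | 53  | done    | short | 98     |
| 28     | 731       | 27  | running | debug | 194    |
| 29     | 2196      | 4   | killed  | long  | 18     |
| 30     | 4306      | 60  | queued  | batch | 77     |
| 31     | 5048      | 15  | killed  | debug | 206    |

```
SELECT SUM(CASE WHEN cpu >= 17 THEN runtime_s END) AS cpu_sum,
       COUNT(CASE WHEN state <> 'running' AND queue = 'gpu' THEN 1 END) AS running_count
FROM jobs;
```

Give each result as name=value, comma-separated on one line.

cpu_sum=27148, running_count=1

[cpu_sum: cpu >= 17]
job_id=20: ✓ → 2744
job_id=21: ✓ → 3730
job_id=22: ✓ → 1175
job_id=23: ✗
job_id=24: ✗
job_id=25: ✓ → 2955
job_id=26: ✓ → 5991
job_id=27: ✓ → 5516
job_id=28: ✓ → 731
job_id=29: ✗
job_id=30: ✓ → 4306
job_id=31: ✗
cpu_sum = 2744 + 3730 + 1175 + 2955 + 5991 + 5516 + 731 + 4306 = 27148
—
[running_count: state <> 'running' AND queue = 'gpu']
job_id=20: ✗
job_id=21: ✗
job_id=22: ✗
job_id=23: ✗
job_id=24: ✗
job_id=25: ✗
job_id=26: ✓ → 1
job_id=27: ✗
job_id=28: ✗
job_id=29: ✗
job_id=30: ✗
job_id=31: ✗
running_count = COUNT(1) = 1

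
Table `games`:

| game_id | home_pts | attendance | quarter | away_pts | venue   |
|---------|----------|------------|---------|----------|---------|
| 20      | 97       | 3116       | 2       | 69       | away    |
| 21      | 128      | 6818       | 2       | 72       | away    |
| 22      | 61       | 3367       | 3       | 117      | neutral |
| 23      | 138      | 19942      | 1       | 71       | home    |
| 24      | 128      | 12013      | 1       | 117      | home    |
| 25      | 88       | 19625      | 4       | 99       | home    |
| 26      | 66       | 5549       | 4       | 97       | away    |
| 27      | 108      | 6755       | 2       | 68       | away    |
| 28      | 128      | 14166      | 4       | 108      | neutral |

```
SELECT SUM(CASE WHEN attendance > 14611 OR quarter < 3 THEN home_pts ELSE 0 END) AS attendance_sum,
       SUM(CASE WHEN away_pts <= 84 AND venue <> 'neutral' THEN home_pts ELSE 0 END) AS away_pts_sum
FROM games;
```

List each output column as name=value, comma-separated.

attendance_sum=687, away_pts_sum=471

[attendance_sum: attendance > 14611 OR quarter < 3]
game_id=20: ✓ → 97
game_id=21: ✓ → 128
game_id=22: ✗
game_id=23: ✓ → 138
game_id=24: ✓ → 128
game_id=25: ✓ → 88
game_id=26: ✗
game_id=27: ✓ → 108
game_id=28: ✗
attendance_sum = 97 + 128 + 138 + 128 + 88 + 108 = 687
—
[away_pts_sum: away_pts <= 84 AND venue <> 'neutral']
game_id=20: ✓ → 97
game_id=21: ✓ → 128
game_id=22: ✗
game_id=23: ✓ → 138
game_id=24: ✗
game_id=25: ✗
game_id=26: ✗
game_id=27: ✓ → 108
game_id=28: ✗
away_pts_sum = 97 + 128 + 138 + 108 = 471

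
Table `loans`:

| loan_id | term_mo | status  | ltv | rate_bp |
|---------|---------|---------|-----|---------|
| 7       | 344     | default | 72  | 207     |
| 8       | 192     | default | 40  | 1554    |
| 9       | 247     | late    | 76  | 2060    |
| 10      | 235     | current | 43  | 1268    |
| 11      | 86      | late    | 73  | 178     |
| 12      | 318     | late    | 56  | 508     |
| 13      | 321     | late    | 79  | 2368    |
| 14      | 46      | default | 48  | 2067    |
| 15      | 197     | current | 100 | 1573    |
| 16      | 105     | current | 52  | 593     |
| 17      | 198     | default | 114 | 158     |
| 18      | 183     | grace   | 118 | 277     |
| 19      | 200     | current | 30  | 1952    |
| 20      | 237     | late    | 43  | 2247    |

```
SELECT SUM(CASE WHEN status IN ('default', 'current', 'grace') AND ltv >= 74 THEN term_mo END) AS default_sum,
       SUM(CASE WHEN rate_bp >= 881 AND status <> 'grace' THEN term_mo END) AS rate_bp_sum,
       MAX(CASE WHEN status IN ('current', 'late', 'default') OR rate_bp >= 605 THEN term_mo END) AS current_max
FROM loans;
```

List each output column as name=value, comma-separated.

[default_sum: status IN ('default', 'current', 'grace') AND ltv >= 74]
loan_id=7: ✗
loan_id=8: ✗
loan_id=9: ✗
loan_id=10: ✗
loan_id=11: ✗
loan_id=12: ✗
loan_id=13: ✗
loan_id=14: ✗
loan_id=15: ✓ → 197
loan_id=16: ✗
loan_id=17: ✓ → 198
loan_id=18: ✓ → 183
loan_id=19: ✗
loan_id=20: ✗
default_sum = 197 + 198 + 183 = 578
—
[rate_bp_sum: rate_bp >= 881 AND status <> 'grace']
loan_id=7: ✗
loan_id=8: ✓ → 192
loan_id=9: ✓ → 247
loan_id=10: ✓ → 235
loan_id=11: ✗
loan_id=12: ✗
loan_id=13: ✓ → 321
loan_id=14: ✓ → 46
loan_id=15: ✓ → 197
loan_id=16: ✗
loan_id=17: ✗
loan_id=18: ✗
loan_id=19: ✓ → 200
loan_id=20: ✓ → 237
rate_bp_sum = 192 + 247 + 235 + 321 + 46 + 197 + 200 + 237 = 1675
—
[current_max: status IN ('current', 'late', 'default') OR rate_bp >= 605]
loan_id=7: ✓ → 344
loan_id=8: ✓ → 192
loan_id=9: ✓ → 247
loan_id=10: ✓ → 235
loan_id=11: ✓ → 86
loan_id=12: ✓ → 318
loan_id=13: ✓ → 321
loan_id=14: ✓ → 46
loan_id=15: ✓ → 197
loan_id=16: ✓ → 105
loan_id=17: ✓ → 198
loan_id=18: ✗
loan_id=19: ✓ → 200
loan_id=20: ✓ → 237
current_max = MAX(344, 192, 247, 235, 86, 318, 321, 46, 197, 105, 198, 200, 237) = 344

default_sum=578, rate_bp_sum=1675, current_max=344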